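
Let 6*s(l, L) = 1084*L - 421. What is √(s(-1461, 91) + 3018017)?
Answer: 5*√485502/2 ≈ 1741.9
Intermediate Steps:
s(l, L) = -421/6 + 542*L/3 (s(l, L) = (1084*L - 421)/6 = (-421 + 1084*L)/6 = -421/6 + 542*L/3)
√(s(-1461, 91) + 3018017) = √((-421/6 + (542/3)*91) + 3018017) = √((-421/6 + 49322/3) + 3018017) = √(32741/2 + 3018017) = √(6068775/2) = 5*√485502/2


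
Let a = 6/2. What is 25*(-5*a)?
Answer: -375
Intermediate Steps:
a = 3 (a = 6*(½) = 3)
25*(-5*a) = 25*(-5*3) = 25*(-15) = -375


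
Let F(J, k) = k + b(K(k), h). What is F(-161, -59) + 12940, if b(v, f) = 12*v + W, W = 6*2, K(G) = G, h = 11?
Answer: 12185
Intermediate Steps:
W = 12
b(v, f) = 12 + 12*v (b(v, f) = 12*v + 12 = 12 + 12*v)
F(J, k) = 12 + 13*k (F(J, k) = k + (12 + 12*k) = 12 + 13*k)
F(-161, -59) + 12940 = (12 + 13*(-59)) + 12940 = (12 - 767) + 12940 = -755 + 12940 = 12185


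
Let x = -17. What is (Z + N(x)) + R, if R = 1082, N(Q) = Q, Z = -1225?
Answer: -160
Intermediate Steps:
(Z + N(x)) + R = (-1225 - 17) + 1082 = -1242 + 1082 = -160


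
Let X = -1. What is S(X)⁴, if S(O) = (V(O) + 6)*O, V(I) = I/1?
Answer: 625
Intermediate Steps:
V(I) = I (V(I) = I*1 = I)
S(O) = O*(6 + O) (S(O) = (O + 6)*O = (6 + O)*O = O*(6 + O))
S(X)⁴ = (-(6 - 1))⁴ = (-1*5)⁴ = (-5)⁴ = 625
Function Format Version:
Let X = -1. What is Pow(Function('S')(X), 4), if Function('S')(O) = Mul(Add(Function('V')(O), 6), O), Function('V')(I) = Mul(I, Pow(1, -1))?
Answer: 625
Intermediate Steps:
Function('V')(I) = I (Function('V')(I) = Mul(I, 1) = I)
Function('S')(O) = Mul(O, Add(6, O)) (Function('S')(O) = Mul(Add(O, 6), O) = Mul(Add(6, O), O) = Mul(O, Add(6, O)))
Pow(Function('S')(X), 4) = Pow(Mul(-1, Add(6, -1)), 4) = Pow(Mul(-1, 5), 4) = Pow(-5, 4) = 625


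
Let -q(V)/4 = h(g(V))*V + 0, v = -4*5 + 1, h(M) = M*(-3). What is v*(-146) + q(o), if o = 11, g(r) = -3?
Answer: 2378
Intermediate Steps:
h(M) = -3*M
v = -19 (v = -20 + 1 = -19)
q(V) = -36*V (q(V) = -4*((-3*(-3))*V + 0) = -4*(9*V + 0) = -36*V)
v*(-146) + q(o) = -19*(-146) - 36*11 = 2774 - 396 = 2378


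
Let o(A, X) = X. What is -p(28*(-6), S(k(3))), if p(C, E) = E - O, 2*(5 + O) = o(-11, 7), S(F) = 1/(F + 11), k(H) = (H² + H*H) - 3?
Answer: -20/13 ≈ -1.5385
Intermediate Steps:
k(H) = -3 + 2*H² (k(H) = (H² + H²) - 3 = 2*H² - 3 = -3 + 2*H²)
S(F) = 1/(11 + F)
O = -3/2 (O = -5 + (½)*7 = -5 + 7/2 = -3/2 ≈ -1.5000)
p(C, E) = 3/2 + E (p(C, E) = E - 1*(-3/2) = E + 3/2 = 3/2 + E)
-p(28*(-6), S(k(3))) = -(3/2 + 1/(11 + (-3 + 2*3²))) = -(3/2 + 1/(11 + (-3 + 2*9))) = -(3/2 + 1/(11 + (-3 + 18))) = -(3/2 + 1/(11 + 15)) = -(3/2 + 1/26) = -1*20/13 = -20/13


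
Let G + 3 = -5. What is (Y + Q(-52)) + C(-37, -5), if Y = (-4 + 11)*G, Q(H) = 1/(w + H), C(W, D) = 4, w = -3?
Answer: -2861/55 ≈ -52.018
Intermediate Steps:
G = -8 (G = -3 - 5 = -8)
Q(H) = 1/(-3 + H)
Y = -56 (Y = (-4 + 11)*(-8) = 7*(-8) = -56)
(Y + Q(-52)) + C(-37, -5) = (-56 + 1/(-3 - 52)) + 4 = (-56 + 1/(-55)) + 4 = (-56 - 1/55) + 4 = -3081/55 + 4 = -2861/55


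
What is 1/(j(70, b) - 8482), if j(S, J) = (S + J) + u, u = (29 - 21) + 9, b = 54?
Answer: -1/8341 ≈ -0.00011989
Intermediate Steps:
u = 17 (u = 8 + 9 = 17)
j(S, J) = 17 + J + S (j(S, J) = (S + J) + 17 = (J + S) + 17 = 17 + J + S)
1/(j(70, b) - 8482) = 1/((17 + 54 + 70) - 8482) = 1/(141 - 8482) = 1/(-8341) = -1/8341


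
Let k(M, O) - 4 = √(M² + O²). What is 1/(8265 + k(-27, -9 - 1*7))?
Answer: 8269/68375376 - √985/68375376 ≈ 0.00012048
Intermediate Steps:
k(M, O) = 4 + √(M² + O²)
1/(8265 + k(-27, -9 - 1*7)) = 1/(8265 + (4 + √((-27)² + (-9 - 1*7)²))) = 1/(8265 + (4 + √(729 + (-9 - 7)²))) = 1/(8265 + (4 + √(729 + (-16)²))) = 1/(8265 + (4 + √(729 + 256))) = 1/(8265 + (4 + √985)) = 1/(8269 + √985)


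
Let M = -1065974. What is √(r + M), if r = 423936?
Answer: I*√642038 ≈ 801.27*I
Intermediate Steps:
√(r + M) = √(423936 - 1065974) = √(-642038) = I*√642038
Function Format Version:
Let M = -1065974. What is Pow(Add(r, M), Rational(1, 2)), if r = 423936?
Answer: Mul(I, Pow(642038, Rational(1, 2))) ≈ Mul(801.27, I)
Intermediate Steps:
Pow(Add(r, M), Rational(1, 2)) = Pow(Add(423936, -1065974), Rational(1, 2)) = Pow(-642038, Rational(1, 2)) = Mul(I, Pow(642038, Rational(1, 2)))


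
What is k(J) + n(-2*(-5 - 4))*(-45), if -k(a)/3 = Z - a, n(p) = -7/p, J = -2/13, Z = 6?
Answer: -25/26 ≈ -0.96154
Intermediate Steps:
J = -2/13 (J = -2*1/13 = -2/13 ≈ -0.15385)
k(a) = -18 + 3*a (k(a) = -3*(6 - a) = -18 + 3*a)
k(J) + n(-2*(-5 - 4))*(-45) = (-18 + 3*(-2/13)) - 7*(-1/(2*(-5 - 4)))*(-45) = (-18 - 6/13) - 7/((-2*(-9)))*(-45) = -240/13 - 7/18*(-45) = -240/13 + 35/2 = -25/26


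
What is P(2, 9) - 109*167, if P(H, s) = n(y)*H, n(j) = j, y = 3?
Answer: -18197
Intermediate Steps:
P(H, s) = 3*H
P(2, 9) - 109*167 = 3*2 - 109*167 = 6 - 18203 = -18197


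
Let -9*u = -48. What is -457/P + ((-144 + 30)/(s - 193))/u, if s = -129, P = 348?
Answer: -279431/224112 ≈ -1.2468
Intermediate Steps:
u = 16/3 (u = -⅑*(-48) = 16/3 ≈ 5.3333)
-457/P + ((-144 + 30)/(s - 193))/u = -457/348 + ((-144 + 30)/(-129 - 193))/(16/3) = -457*1/348 - 114/(-322)*(3/16) = -457/348 - 114*(-1/322)*(3/16) = -457/348 + (57/161)*(3/16) = -457/348 + 171/2576 = -279431/224112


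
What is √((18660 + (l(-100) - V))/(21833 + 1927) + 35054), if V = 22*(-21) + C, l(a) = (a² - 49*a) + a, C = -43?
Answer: √5497252233/396 ≈ 187.23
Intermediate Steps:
l(a) = a² - 48*a
V = -505 (V = 22*(-21) - 43 = -462 - 43 = -505)
√((18660 + (l(-100) - V))/(21833 + 1927) + 35054) = √((18660 + (-100*(-48 - 100) - 1*(-505)))/(21833 + 1927) + 35054) = √((18660 + (-100*(-148) + 505))/23760 + 35054) = √((18660 + (14800 + 505))*(1/23760) + 35054) = √((18660 + 15305)*(1/23760) + 35054) = √(33965*(1/23760) + 35054) = √(6793/4752 + 35054) = √(166583401/4752) = √5497252233/396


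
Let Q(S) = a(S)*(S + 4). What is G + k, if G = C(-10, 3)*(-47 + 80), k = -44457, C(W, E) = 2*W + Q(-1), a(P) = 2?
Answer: -44919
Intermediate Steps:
Q(S) = 8 + 2*S (Q(S) = 2*(S + 4) = 2*(4 + S) = 8 + 2*S)
C(W, E) = 6 + 2*W (C(W, E) = 2*W + (8 + 2*(-1)) = 2*W + (8 - 2) = 2*W + 6 = 6 + 2*W)
G = -462 (G = (6 + 2*(-10))*(-47 + 80) = (6 - 20)*33 = -14*33 = -462)
G + k = -462 - 44457 = -44919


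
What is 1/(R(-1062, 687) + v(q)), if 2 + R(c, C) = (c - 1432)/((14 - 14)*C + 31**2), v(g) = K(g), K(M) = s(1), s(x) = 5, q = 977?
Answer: 961/389 ≈ 2.4704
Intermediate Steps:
K(M) = 5
v(g) = 5
R(c, C) = -3354/961 + c/961 (R(c, C) = -2 + (c - 1432)/((14 - 14)*C + 31**2) = -2 + (-1432 + c)/(0*C + 961) = -2 + (-1432 + c)/(0 + 961) = -2 + (-1432 + c)/961 = -2 + (-1432 + c)*(1/961) = -2 + (-1432/961 + c/961) = -3354/961 + c/961)
1/(R(-1062, 687) + v(q)) = 1/((-3354/961 + (1/961)*(-1062)) + 5) = 1/((-3354/961 - 1062/961) + 5) = 1/(-4416/961 + 5) = 1/(389/961) = 961/389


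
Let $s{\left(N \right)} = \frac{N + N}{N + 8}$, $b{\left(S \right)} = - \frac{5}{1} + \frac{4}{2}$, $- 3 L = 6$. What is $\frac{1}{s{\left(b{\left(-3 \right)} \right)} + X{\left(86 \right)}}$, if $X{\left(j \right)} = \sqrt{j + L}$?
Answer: $\frac{5}{344} + \frac{25 \sqrt{21}}{1032} \approx 0.12555$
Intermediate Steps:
$L = -2$ ($L = \left(- \frac{1}{3}\right) 6 = -2$)
$b{\left(S \right)} = -3$ ($b{\left(S \right)} = \left(-5\right) 1 + 4 \cdot \frac{1}{2} = -5 + 2 = -3$)
$s{\left(N \right)} = \frac{2 N}{8 + N}$
$X{\left(j \right)} = \sqrt{-2 + j}$ ($X{\left(j \right)} = \sqrt{j - 2} = \sqrt{-2 + j}$)
$\frac{1}{s{\left(b{\left(-3 \right)} \right)} + X{\left(86 \right)}} = \frac{1}{2 \left(-3\right) \frac{1}{8 - 3} + \sqrt{-2 + 86}} = \frac{1}{2 \left(-3\right) \frac{1}{5} + \sqrt{84}} = \frac{1}{2 \left(-3\right) \frac{1}{5} + 2 \sqrt{21}} = \frac{1}{- \frac{6}{5} + 2 \sqrt{21}}$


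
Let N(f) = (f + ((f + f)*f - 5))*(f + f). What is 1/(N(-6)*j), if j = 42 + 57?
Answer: -1/72468 ≈ -1.3799e-5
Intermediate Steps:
j = 99
N(f) = 2*f*(-5 + f + 2*f²) (N(f) = (f + ((2*f)*f - 5))*(2*f) = (f + (2*f² - 5))*(2*f) = (f + (-5 + 2*f²))*(2*f) = (-5 + f + 2*f²)*(2*f) = 2*f*(-5 + f + 2*f²))
1/(N(-6)*j) = 1/((2*(-6)*(-5 - 6 + 2*(-6)²))*99) = 1/((2*(-6)*(-5 - 6 + 2*36))*99) = 1/((2*(-6)*(-5 - 6 + 72))*99) = 1/((2*(-6)*61)*99) = 1/(-732*99) = 1/(-72468) = -1/72468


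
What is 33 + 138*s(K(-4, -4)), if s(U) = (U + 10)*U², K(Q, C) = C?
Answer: 13281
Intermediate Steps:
s(U) = U²*(10 + U) (s(U) = (10 + U)*U² = U²*(10 + U))
33 + 138*s(K(-4, -4)) = 33 + 138*((-4)²*(10 - 4)) = 33 + 138*(16*6) = 33 + 138*96 = 33 + 13248 = 13281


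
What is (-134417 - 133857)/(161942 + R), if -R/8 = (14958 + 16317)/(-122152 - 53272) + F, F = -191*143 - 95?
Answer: -5882712272/8359116443 ≈ -0.70375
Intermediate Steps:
F = -27408 (F = -27313 - 95 = -27408)
R = 4808052267/21928 (R = -8*((14958 + 16317)/(-122152 - 53272) - 27408) = -8*(31275/(-175424) - 27408) = -8*(31275*(-1/175424) - 27408) = -8*(-31275/175424 - 27408) = -8*(-4808052267/175424) = 4808052267/21928 ≈ 2.1927e+5)
(-134417 - 133857)/(161942 + R) = (-134417 - 133857)/(161942 + 4808052267/21928) = -268274/8359116443/21928 = -268274*21928/8359116443 = -5882712272/8359116443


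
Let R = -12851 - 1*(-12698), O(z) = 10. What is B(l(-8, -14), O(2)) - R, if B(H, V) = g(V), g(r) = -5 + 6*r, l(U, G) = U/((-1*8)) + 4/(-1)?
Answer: 208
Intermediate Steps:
R = -153 (R = -12851 + 12698 = -153)
l(U, G) = -4 - U/8 (l(U, G) = U/(-8) + 4*(-1) = U*(-⅛) - 4 = -U/8 - 4 = -4 - U/8)
B(H, V) = -5 + 6*V
B(l(-8, -14), O(2)) - R = (-5 + 6*10) - 1*(-153) = (-5 + 60) + 153 = 55 + 153 = 208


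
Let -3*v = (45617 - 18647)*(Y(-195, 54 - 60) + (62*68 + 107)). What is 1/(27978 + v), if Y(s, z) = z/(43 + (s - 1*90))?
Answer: -121/4699157802 ≈ -2.5749e-8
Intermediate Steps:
Y(s, z) = z/(-47 + s) (Y(s, z) = z/(43 + (s - 90)) = z/(43 + (-90 + s)) = z/(-47 + s))
v = -4702543140/121 (v = -(45617 - 18647)*((54 - 60)/(-47 - 195) + (62*68 + 107))/3 = -8990*(-6/(-242) + (4216 + 107)) = -8990*(-6*(-1/242) + 4323) = -8990*(3/121 + 4323) = -8990*523086/121 = -⅓*14107629420/121 = -4702543140/121 ≈ -3.8864e+7)
1/(27978 + v) = 1/(27978 - 4702543140/121) = 1/(-4699157802/121) = -121/4699157802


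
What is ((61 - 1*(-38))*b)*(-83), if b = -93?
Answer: 764181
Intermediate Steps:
((61 - 1*(-38))*b)*(-83) = ((61 - 1*(-38))*(-93))*(-83) = ((61 + 38)*(-93))*(-83) = (99*(-93))*(-83) = -9207*(-83) = 764181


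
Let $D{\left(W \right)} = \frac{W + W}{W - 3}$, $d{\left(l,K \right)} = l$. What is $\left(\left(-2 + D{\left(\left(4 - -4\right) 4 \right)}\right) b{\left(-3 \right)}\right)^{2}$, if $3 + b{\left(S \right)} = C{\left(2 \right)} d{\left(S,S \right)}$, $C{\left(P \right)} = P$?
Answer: $\frac{2916}{841} \approx 3.4673$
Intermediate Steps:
$b{\left(S \right)} = -3 + 2 S$
$D{\left(W \right)} = \frac{2 W}{-3 + W}$
$\left(\left(-2 + D{\left(\left(4 - -4\right) 4 \right)}\right) b{\left(-3 \right)}\right)^{2} = \left(\left(-2 + \frac{2 \left(4 - -4\right) 4}{-3 + \left(4 - -4\right) 4}\right) \left(-3 + 2 \left(-3\right)\right)\right)^{2} = \left(\left(-2 + \frac{2 \left(4 + 4\right) 4}{-3 + \left(4 + 4\right) 4}\right) \left(-3 - 6\right)\right)^{2} = \left(\left(-2 + \frac{2 \cdot 8 \cdot 4}{-3 + 8 \cdot 4}\right) \left(-9\right)\right)^{2} = \left(\left(-2 + 2 \cdot 32 \frac{1}{-3 + 32}\right) \left(-9\right)\right)^{2} = \left(\left(-2 + 2 \cdot 32 \cdot \frac{1}{29}\right) \left(-9\right)\right)^{2} = \left(\left(-2 + \frac{64}{29}\right) \left(-9\right)\right)^{2} = \left(\frac{6}{29} \left(-9\right)\right)^{2} = \left(- \frac{54}{29}\right)^{2} = \frac{2916}{841}$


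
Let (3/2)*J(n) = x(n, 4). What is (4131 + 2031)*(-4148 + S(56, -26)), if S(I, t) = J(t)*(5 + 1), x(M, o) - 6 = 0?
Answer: -25412088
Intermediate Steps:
x(M, o) = 6 (x(M, o) = 6 + 0 = 6)
J(n) = 4 (J(n) = (⅔)*6 = 4)
S(I, t) = 24 (S(I, t) = 4*(5 + 1) = 4*6 = 24)
(4131 + 2031)*(-4148 + S(56, -26)) = (4131 + 2031)*(-4148 + 24) = 6162*(-4124) = -25412088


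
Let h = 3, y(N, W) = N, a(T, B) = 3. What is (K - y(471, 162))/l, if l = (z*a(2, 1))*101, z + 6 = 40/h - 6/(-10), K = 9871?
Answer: 47000/12019 ≈ 3.9105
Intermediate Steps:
z = 119/15 (z = -6 + (40/3 - 6/(-10)) = -6 + (40*(⅓) - 6*(-⅒)) = -6 + (40/3 + ⅗) = -6 + 209/15 = 119/15 ≈ 7.9333)
l = 12019/5 (l = ((119/15)*3)*101 = (119/5)*101 = 12019/5 ≈ 2403.8)
(K - y(471, 162))/l = (9871 - 1*471)/(12019/5) = (9871 - 471)*(5/12019) = 9400*(5/12019) = 47000/12019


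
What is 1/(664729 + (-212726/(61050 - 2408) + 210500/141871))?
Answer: 4159799591/2765130504571166 ≈ 1.5044e-6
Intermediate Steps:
1/(664729 + (-212726/(61050 - 2408) + 210500/141871)) = 1/(664729 + (-212726/58642 + 210500*(1/141871))) = 1/(664729 + (-212726*1/58642 + 210500/141871)) = 1/(664729 + (-106363/29321 + 210500/141871)) = 1/(664729 - 8917754673/4159799591) = 1/(2765130504571166/4159799591) = 4159799591/2765130504571166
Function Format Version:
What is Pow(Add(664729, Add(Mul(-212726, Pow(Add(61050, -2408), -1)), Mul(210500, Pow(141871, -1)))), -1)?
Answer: Rational(4159799591, 2765130504571166) ≈ 1.5044e-6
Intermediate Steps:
Pow(Add(664729, Add(Mul(-212726, Pow(Add(61050, -2408), -1)), Mul(210500, Pow(141871, -1)))), -1) = Pow(Add(664729, Add(Mul(-212726, Pow(58642, -1)), Mul(210500, Rational(1, 141871)))), -1) = Pow(Add(664729, Add(Mul(-212726, Rational(1, 58642)), Rational(210500, 141871))), -1) = Pow(Add(664729, Add(Rational(-106363, 29321), Rational(210500, 141871))), -1) = Pow(Add(664729, Rational(-8917754673, 4159799591)), -1) = Pow(Rational(2765130504571166, 4159799591), -1) = Rational(4159799591, 2765130504571166)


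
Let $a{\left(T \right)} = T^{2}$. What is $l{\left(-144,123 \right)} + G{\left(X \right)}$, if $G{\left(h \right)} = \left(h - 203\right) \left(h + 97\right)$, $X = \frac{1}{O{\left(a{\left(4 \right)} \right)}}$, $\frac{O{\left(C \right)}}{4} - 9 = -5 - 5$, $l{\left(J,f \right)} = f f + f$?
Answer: $- \frac{70599}{16} \approx -4412.4$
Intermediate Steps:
$l{\left(J,f \right)} = f + f^{2}$ ($l{\left(J,f \right)} = f^{2} + f = f + f^{2}$)
$O{\left(C \right)} = -4$ ($O{\left(C \right)} = 36 + 4 \left(-5 - 5\right) = 36 + 4 \left(-10\right) = 36 - 40 = -4$)
$X = - \frac{1}{4}$ ($X = \frac{1}{-4} = - \frac{1}{4} \approx -0.25$)
$G{\left(h \right)} = \left(-203 + h\right) \left(97 + h\right)$
$l{\left(-144,123 \right)} + G{\left(X \right)} = 123 \left(1 + 123\right) - \left(\frac{39329}{2} - \frac{1}{16}\right) = 123 \cdot 124 + \left(-19691 + \frac{1}{16} + \frac{53}{2}\right) = 15252 - \frac{314631}{16} = - \frac{70599}{16}$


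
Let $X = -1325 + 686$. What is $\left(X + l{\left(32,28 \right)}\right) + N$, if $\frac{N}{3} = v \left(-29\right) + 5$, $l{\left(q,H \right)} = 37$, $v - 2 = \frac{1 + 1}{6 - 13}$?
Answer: $- \frac{5153}{7} \approx -736.14$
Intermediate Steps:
$v = \frac{12}{7}$ ($v = 2 + \frac{1 + 1}{6 - 13} = 2 + \frac{2}{-7} = 2 + 2 \left(- \frac{1}{7}\right) = 2 - \frac{2}{7} = \frac{12}{7} \approx 1.7143$)
$X = -639$
$N = - \frac{939}{7}$ ($N = 3 \left(\frac{12}{7} \left(-29\right) + 5\right) = 3 \left(- \frac{348}{7} + 5\right) = 3 \left(- \frac{313}{7}\right) = - \frac{939}{7} \approx -134.14$)
$\left(X + l{\left(32,28 \right)}\right) + N = \left(-639 + 37\right) - \frac{939}{7} = -602 - \frac{939}{7} = - \frac{5153}{7}$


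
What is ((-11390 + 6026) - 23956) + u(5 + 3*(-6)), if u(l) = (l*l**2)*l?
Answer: -759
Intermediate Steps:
u(l) = l**4 (u(l) = l**3*l = l**4)
((-11390 + 6026) - 23956) + u(5 + 3*(-6)) = ((-11390 + 6026) - 23956) + (5 + 3*(-6))**4 = (-5364 - 23956) + (5 - 18)**4 = -29320 + (-13)**4 = -29320 + 28561 = -759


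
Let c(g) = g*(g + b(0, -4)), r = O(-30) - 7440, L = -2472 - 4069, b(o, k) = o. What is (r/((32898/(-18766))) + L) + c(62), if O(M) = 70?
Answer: 24789757/16449 ≈ 1507.1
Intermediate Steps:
L = -6541
r = -7370 (r = 70 - 7440 = -7370)
c(g) = g² (c(g) = g*(g + 0) = g*g = g²)
(r/((32898/(-18766))) + L) + c(62) = (-7370/(32898/(-18766)) - 6541) + 62² = (-7370/(32898*(-1/18766)) - 6541) + 3844 = (-7370/(-16449/9383) - 6541) + 3844 = (-7370*(-9383/16449) - 6541) + 3844 = (69152710/16449 - 6541) + 3844 = -38440199/16449 + 3844 = 24789757/16449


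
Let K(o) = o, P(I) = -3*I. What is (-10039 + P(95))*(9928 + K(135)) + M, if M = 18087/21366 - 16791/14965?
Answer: -11072715980322277/106580730 ≈ -1.0389e+8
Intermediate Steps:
M = -29361517/106580730 (M = 18087*(1/21366) - 16791*1/14965 = 6029/7122 - 16791/14965 = -29361517/106580730 ≈ -0.27549)
(-10039 + P(95))*(9928 + K(135)) + M = (-10039 - 3*95)*(9928 + 135) - 29361517/106580730 = (-10039 - 285)*10063 - 29361517/106580730 = -10324*10063 - 29361517/106580730 = -103890412 - 29361517/106580730 = -11072715980322277/106580730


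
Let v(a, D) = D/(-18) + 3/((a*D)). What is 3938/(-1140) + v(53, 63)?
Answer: -735227/105735 ≈ -6.9535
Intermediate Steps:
v(a, D) = -D/18 + 3/(D*a) (v(a, D) = D*(-1/18) + 3/((D*a)) = -D/18 + 3*(1/(D*a)) = -D/18 + 3/(D*a))
3938/(-1140) + v(53, 63) = 3938/(-1140) + (-1/18*63 + 3/(63*53)) = 3938*(-1/1140) + (-7/2 + 3*(1/63)*(1/53)) = -1969/570 + (-7/2 + 1/1113) = -1969/570 - 7789/2226 = -735227/105735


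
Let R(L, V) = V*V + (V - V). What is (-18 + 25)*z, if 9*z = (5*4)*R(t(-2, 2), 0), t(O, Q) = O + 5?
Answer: 0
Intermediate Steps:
t(O, Q) = 5 + O
R(L, V) = V**2 (R(L, V) = V**2 + 0 = V**2)
z = 0 (z = ((5*4)*0**2)/9 = (20*0)/9 = (1/9)*0 = 0)
(-18 + 25)*z = (-18 + 25)*0 = 7*0 = 0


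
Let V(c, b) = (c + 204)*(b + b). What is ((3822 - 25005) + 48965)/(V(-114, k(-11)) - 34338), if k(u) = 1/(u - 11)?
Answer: -152801/188904 ≈ -0.80888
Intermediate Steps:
k(u) = 1/(-11 + u)
V(c, b) = 2*b*(204 + c) (V(c, b) = (204 + c)*(2*b) = 2*b*(204 + c))
((3822 - 25005) + 48965)/(V(-114, k(-11)) - 34338) = ((3822 - 25005) + 48965)/(2*(204 - 114)/(-11 - 11) - 34338) = (-21183 + 48965)/(2*90/(-22) - 34338) = 27782/(2*(-1/22)*90 - 34338) = 27782/(-90/11 - 34338) = 27782/(-377808/11) = 27782*(-11/377808) = -152801/188904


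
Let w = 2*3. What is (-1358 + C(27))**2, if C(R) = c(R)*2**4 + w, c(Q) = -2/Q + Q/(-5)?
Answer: 37769590336/18225 ≈ 2.0724e+6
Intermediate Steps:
c(Q) = -2/Q - Q/5 (c(Q) = -2/Q + Q*(-1/5) = -2/Q - Q/5)
w = 6
C(R) = 6 - 32/R - 16*R/5 (C(R) = (-2/R - R/5)*2**4 + 6 = (-2/R - R/5)*16 + 6 = (-32/R - 16*R/5) + 6 = 6 - 32/R - 16*R/5)
(-1358 + C(27))**2 = (-1358 + (6 - 32/27 - 16/5*27))**2 = (-1358 + (6 - 32*1/27 - 432/5))**2 = (-1358 + (6 - 32/27 - 432/5))**2 = (-1358 - 11014/135)**2 = (-194344/135)**2 = 37769590336/18225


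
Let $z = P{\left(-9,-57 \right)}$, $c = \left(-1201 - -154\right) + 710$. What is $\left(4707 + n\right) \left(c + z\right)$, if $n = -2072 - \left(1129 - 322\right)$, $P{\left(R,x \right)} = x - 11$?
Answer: $-740340$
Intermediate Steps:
$c = -337$ ($c = \left(-1201 + 154\right) + 710 = -1047 + 710 = -337$)
$P{\left(R,x \right)} = -11 + x$ ($P{\left(R,x \right)} = x - 11 = -11 + x$)
$z = -68$ ($z = -11 - 57 = -68$)
$n = -2879$ ($n = -2072 - 807 = -2879$)
$\left(4707 + n\right) \left(c + z\right) = \left(4707 - 2879\right) \left(-337 - 68\right) = 1828 \left(-405\right) = -740340$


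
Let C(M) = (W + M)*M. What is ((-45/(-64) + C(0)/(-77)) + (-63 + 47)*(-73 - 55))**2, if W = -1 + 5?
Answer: 17191667689/4096 ≈ 4.1972e+6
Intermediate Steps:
W = 4
C(M) = M*(4 + M) (C(M) = (4 + M)*M = M*(4 + M))
((-45/(-64) + C(0)/(-77)) + (-63 + 47)*(-73 - 55))**2 = ((-45/(-64) + (0*(4 + 0))/(-77)) + (-63 + 47)*(-73 - 55))**2 = ((-45*(-1/64) + (0*4)*(-1/77)) - 16*(-128))**2 = ((45/64 + 0*(-1/77)) + 2048)**2 = ((45/64 + 0) + 2048)**2 = (45/64 + 2048)**2 = (131117/64)**2 = 17191667689/4096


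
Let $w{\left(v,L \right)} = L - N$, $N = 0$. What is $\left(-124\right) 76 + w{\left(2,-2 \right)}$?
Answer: $-9426$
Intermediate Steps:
$w{\left(v,L \right)} = L$ ($w{\left(v,L \right)} = L - 0 = L + 0 = L$)
$\left(-124\right) 76 + w{\left(2,-2 \right)} = \left(-124\right) 76 - 2 = -9424 - 2 = -9426$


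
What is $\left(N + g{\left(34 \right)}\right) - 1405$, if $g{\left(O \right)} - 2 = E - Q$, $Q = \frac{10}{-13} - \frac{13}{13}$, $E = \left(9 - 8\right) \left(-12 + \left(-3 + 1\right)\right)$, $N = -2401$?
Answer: $- \frac{49611}{13} \approx -3816.2$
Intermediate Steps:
$E = -14$ ($E = 1 \left(-12 - 2\right) = 1 \left(-14\right) = -14$)
$Q = - \frac{23}{13}$ ($Q = 10 \left(- \frac{1}{13}\right) - 1 = - \frac{10}{13} - 1 = - \frac{23}{13} \approx -1.7692$)
$g{\left(O \right)} = - \frac{133}{13}$ ($g{\left(O \right)} = 2 - \frac{159}{13} = - \frac{133}{13}$)
$\left(N + g{\left(34 \right)}\right) - 1405 = \left(-2401 - \frac{133}{13}\right) - 1405 = - \frac{31346}{13} - 1405 = - \frac{49611}{13}$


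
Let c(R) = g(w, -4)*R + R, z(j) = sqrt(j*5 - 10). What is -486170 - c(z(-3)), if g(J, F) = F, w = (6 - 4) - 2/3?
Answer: -486170 + 15*I ≈ -4.8617e+5 + 15.0*I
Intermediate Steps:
w = 4/3 (w = 2 - 2*1/3 = 2 - 2/3 = 4/3 ≈ 1.3333)
z(j) = sqrt(-10 + 5*j) (z(j) = sqrt(5*j - 10) = sqrt(-10 + 5*j))
c(R) = -3*R (c(R) = -4*R + R = -3*R)
-486170 - c(z(-3)) = -486170 - (-3)*sqrt(-10 + 5*(-3)) = -486170 - (-3)*sqrt(-10 - 15) = -486170 - (-3)*sqrt(-25) = -486170 - (-3)*5*I = -486170 - (-15)*I = -486170 + 15*I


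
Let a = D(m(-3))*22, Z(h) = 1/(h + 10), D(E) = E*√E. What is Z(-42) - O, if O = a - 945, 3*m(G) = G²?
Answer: 30239/32 - 66*√3 ≈ 830.65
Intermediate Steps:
m(G) = G²/3
D(E) = E^(3/2)
Z(h) = 1/(10 + h)
a = 66*√3 (a = ((⅓)*(-3)²)^(3/2)*22 = ((⅓)*9)^(3/2)*22 = 3^(3/2)*22 = (3*√3)*22 = 66*√3 ≈ 114.32)
O = -945 + 66*√3 (O = 66*√3 - 945 = -945 + 66*√3 ≈ -830.68)
Z(-42) - O = 1/(10 - 42) - (-945 + 66*√3) = 1/(-32) + (945 - 66*√3) = -1/32 + (945 - 66*√3) = 30239/32 - 66*√3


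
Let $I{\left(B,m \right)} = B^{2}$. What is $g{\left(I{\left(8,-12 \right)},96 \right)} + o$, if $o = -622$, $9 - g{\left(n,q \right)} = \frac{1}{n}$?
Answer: $- \frac{39233}{64} \approx -613.02$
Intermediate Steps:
$g{\left(n,q \right)} = 9 - \frac{1}{n}$
$g{\left(I{\left(8,-12 \right)},96 \right)} + o = \left(9 - \frac{1}{8^{2}}\right) - 622 = \left(9 - \frac{1}{64}\right) - 622 = \frac{575}{64} - 622 = - \frac{39233}{64}$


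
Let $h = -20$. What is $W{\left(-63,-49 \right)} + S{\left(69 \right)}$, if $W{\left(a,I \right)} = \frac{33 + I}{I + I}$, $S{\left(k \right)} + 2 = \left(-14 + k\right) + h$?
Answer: $\frac{1625}{49} \approx 33.163$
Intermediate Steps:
$S{\left(k \right)} = -36 + k$ ($S{\left(k \right)} = -2 + \left(\left(-14 + k\right) - 20\right) = -2 + \left(-34 + k\right) = -36 + k$)
$W{\left(a,I \right)} = \frac{33 + I}{2 I}$
$W{\left(-63,-49 \right)} + S{\left(69 \right)} = \frac{33 - 49}{2 \left(-49\right)} + \left(-36 + 69\right) = \frac{1}{2} \left(- \frac{1}{49}\right) \left(-16\right) + 33 = \frac{8}{49} + 33 = \frac{1625}{49}$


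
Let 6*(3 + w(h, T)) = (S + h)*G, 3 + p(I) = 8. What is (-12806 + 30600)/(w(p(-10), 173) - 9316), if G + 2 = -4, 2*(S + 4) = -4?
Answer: -8897/4659 ≈ -1.9096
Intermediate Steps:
S = -6 (S = -4 + (½)*(-4) = -4 - 2 = -6)
p(I) = 5 (p(I) = -3 + 8 = 5)
G = -6 (G = -2 - 4 = -6)
w(h, T) = 3 - h (w(h, T) = -3 + ((-6 + h)*(-6))/6 = -3 + (36 - 6*h)/6 = -3 + (6 - h) = 3 - h)
(-12806 + 30600)/(w(p(-10), 173) - 9316) = (-12806 + 30600)/((3 - 1*5) - 9316) = 17794/((3 - 5) - 9316) = 17794/(-2 - 9316) = 17794/(-9318) = 17794*(-1/9318) = -8897/4659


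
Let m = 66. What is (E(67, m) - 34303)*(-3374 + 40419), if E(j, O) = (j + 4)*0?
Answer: -1270754635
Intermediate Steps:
E(j, O) = 0 (E(j, O) = (4 + j)*0 = 0)
(E(67, m) - 34303)*(-3374 + 40419) = (0 - 34303)*(-3374 + 40419) = -34303*37045 = -1270754635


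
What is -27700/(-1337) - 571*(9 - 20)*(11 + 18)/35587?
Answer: 1229293113/47579819 ≈ 25.836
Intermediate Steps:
-27700/(-1337) - 571*(9 - 20)*(11 + 18)/35587 = -27700*(-1/1337) - (-6281)*29*(1/35587) = 27700/1337 - 571*(-319)*(1/35587) = 27700/1337 + 182149*(1/35587) = 27700/1337 + 182149/35587 = 1229293113/47579819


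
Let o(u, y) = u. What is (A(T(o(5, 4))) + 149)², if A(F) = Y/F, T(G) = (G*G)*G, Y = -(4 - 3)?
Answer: 346853376/15625 ≈ 22199.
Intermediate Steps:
Y = -1 (Y = -1*1 = -1)
T(G) = G³ (T(G) = G²*G = G³)
A(F) = -1/F
(A(T(o(5, 4))) + 149)² = (-1/(5³) + 149)² = (-1/125 + 149)² = (18624/125)² = 346853376/15625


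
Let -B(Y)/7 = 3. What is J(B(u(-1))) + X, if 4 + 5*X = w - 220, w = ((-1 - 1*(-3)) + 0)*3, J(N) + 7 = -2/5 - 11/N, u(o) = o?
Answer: -1060/21 ≈ -50.476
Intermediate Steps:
B(Y) = -21 (B(Y) = -7*3 = -21)
J(N) = -37/5 - 11/N (J(N) = -7 + (-2/5 - 11/N) = -7 + (-2*⅕ - 11/N) = -7 + (-⅖ - 11/N) = -37/5 - 11/N)
w = 6 (w = ((-1 + 3) + 0)*3 = (2 + 0)*3 = 2*3 = 6)
X = -218/5 (X = -⅘ + (6 - 220)/5 = -⅘ + (⅕)*(-214) = -⅘ - 214/5 = -218/5 ≈ -43.600)
J(B(u(-1))) + X = (-37/5 - 11/(-21)) - 218/5 = (-37/5 - 11*(-1/21)) - 218/5 = (-37/5 + 11/21) - 218/5 = -722/105 - 218/5 = -1060/21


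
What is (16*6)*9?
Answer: 864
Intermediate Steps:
(16*6)*9 = 96*9 = 864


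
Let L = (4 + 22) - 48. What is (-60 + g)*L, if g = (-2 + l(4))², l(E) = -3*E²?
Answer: -53680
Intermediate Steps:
L = -22 (L = 26 - 48 = -22)
g = 2500 (g = (-2 - 3*4²)² = (-2 - 3*16)² = (-2 - 48)² = (-50)² = 2500)
(-60 + g)*L = (-60 + 2500)*(-22) = 2440*(-22) = -53680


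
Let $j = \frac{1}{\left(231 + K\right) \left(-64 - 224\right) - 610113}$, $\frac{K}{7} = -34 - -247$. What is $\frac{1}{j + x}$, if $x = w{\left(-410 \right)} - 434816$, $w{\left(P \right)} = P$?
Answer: $- \frac{1106049}{481381282075} \approx -2.2977 \cdot 10^{-6}$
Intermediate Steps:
$K = 1491$ ($K = 7 \left(-34 - -247\right) = 7 \left(-34 + 247\right) = 7 \cdot 213 = 1491$)
$x = -435226$ ($x = -410 - 434816 = -435226$)
$j = - \frac{1}{1106049}$ ($j = \frac{1}{\left(231 + 1491\right) \left(-64 - 224\right) - 610113} = \frac{1}{1722 \left(-64 - 224\right) - 610113} = \frac{1}{1722 \left(-288\right) - 610113} = \frac{1}{-495936 - 610113} = \frac{1}{-1106049} = - \frac{1}{1106049} \approx -9.0412 \cdot 10^{-7}$)
$\frac{1}{j + x} = \frac{1}{- \frac{1}{1106049} - 435226} = \frac{1}{- \frac{481381282075}{1106049}} = - \frac{1106049}{481381282075}$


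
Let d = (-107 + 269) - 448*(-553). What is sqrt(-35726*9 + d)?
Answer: 2*I*sqrt(18407) ≈ 271.34*I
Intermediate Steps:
d = 247906 (d = 162 + 247744 = 247906)
sqrt(-35726*9 + d) = sqrt(-35726*9 + 247906) = sqrt(-321534 + 247906) = sqrt(-73628) = 2*I*sqrt(18407)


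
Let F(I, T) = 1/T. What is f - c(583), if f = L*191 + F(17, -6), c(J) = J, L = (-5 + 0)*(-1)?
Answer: 2231/6 ≈ 371.83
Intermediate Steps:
L = 5 (L = -5*(-1) = 5)
f = 5729/6 (f = 5*191 + 1/(-6) = 955 - 1/6 = 5729/6 ≈ 954.83)
f - c(583) = 5729/6 - 1*583 = 5729/6 - 583 = 2231/6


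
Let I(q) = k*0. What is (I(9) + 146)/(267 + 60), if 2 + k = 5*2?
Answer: 146/327 ≈ 0.44648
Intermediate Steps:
k = 8 (k = -2 + 5*2 = -2 + 10 = 8)
I(q) = 0 (I(q) = 8*0 = 0)
(I(9) + 146)/(267 + 60) = (0 + 146)/(267 + 60) = 146/327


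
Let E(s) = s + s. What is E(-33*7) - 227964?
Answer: -228426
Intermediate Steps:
E(s) = 2*s
E(-33*7) - 227964 = 2*(-33*7) - 227964 = 2*(-231) - 227964 = -462 - 227964 = -228426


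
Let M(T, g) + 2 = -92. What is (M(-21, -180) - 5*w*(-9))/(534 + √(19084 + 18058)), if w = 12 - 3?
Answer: 83037/124007 - 2177*√758/248014 ≈ 0.42795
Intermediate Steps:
M(T, g) = -94 (M(T, g) = -2 - 92 = -94)
w = 9
(M(-21, -180) - 5*w*(-9))/(534 + √(19084 + 18058)) = (-94 - 5*9*(-9))/(534 + √(19084 + 18058)) = (-94 - 45*(-9))/(534 + √37142) = (-94 + 405)/(534 + 7*√758) = 311/(534 + 7*√758)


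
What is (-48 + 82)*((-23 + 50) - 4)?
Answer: 782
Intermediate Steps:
(-48 + 82)*((-23 + 50) - 4) = 34*(27 - 4) = 34*23 = 782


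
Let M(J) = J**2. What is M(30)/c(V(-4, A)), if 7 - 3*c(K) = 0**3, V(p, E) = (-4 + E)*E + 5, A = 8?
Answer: 2700/7 ≈ 385.71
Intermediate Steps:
V(p, E) = 5 + E*(-4 + E) (V(p, E) = E*(-4 + E) + 5 = 5 + E*(-4 + E))
c(K) = 7/3 (c(K) = 7/3 - 1/3*0**3 = 7/3 - 1/3*0 = 7/3 + 0 = 7/3)
M(30)/c(V(-4, A)) = 30**2/(7/3) = 900*(3/7) = 2700/7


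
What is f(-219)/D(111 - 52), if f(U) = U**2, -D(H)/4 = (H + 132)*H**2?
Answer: -47961/2659484 ≈ -0.018034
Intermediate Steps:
D(H) = -4*H**2*(132 + H) (D(H) = -4*(H + 132)*H**2 = -4*(132 + H)*H**2 = -4*H**2*(132 + H))
f(-219)/D(111 - 52) = (-219)**2/((4*(111 - 52)**2*(-132 - (111 - 52)))) = 47961/((4*59**2*(-132 - 1*59))) = 47961/((4*3481*(-132 - 59))) = 47961/((4*3481*(-191))) = 47961/(-2659484) = 47961*(-1/2659484) = -47961/2659484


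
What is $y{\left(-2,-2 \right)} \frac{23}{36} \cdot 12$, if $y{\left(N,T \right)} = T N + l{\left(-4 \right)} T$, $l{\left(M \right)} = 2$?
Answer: $0$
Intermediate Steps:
$y{\left(N,T \right)} = 2 T + N T$ ($y{\left(N,T \right)} = T N + 2 T = N T + 2 T = 2 T + N T$)
$y{\left(-2,-2 \right)} \frac{23}{36} \cdot 12 = - 2 \left(2 - 2\right) \frac{23}{36} \cdot 12 = \left(-2\right) 0 \cdot 23 \cdot \frac{1}{36} \cdot 12 = 0 \cdot \frac{23}{36} \cdot 12 = 0 \cdot 12 = 0$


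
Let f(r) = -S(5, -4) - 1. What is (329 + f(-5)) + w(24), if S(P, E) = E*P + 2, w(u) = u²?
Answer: 922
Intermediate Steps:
S(P, E) = 2 + E*P
f(r) = 17 (f(r) = -(2 - 4*5) - 1 = -(2 - 20) - 1 = -1*(-18) - 1 = 18 - 1 = 17)
(329 + f(-5)) + w(24) = (329 + 17) + 24² = 346 + 576 = 922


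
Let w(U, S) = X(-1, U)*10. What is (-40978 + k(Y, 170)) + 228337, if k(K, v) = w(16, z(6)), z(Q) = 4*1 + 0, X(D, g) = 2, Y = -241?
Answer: 187379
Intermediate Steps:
z(Q) = 4 (z(Q) = 4 + 0 = 4)
w(U, S) = 20 (w(U, S) = 2*10 = 20)
k(K, v) = 20
(-40978 + k(Y, 170)) + 228337 = (-40978 + 20) + 228337 = -40958 + 228337 = 187379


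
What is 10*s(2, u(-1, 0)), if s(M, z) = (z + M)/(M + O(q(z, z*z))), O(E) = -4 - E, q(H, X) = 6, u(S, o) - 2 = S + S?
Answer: -5/2 ≈ -2.5000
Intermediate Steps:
u(S, o) = 2 + 2*S (u(S, o) = 2 + (S + S) = 2 + 2*S)
s(M, z) = (M + z)/(-10 + M) (s(M, z) = (z + M)/(M + (-4 - 1*6)) = (M + z)/(M + (-4 - 6)) = (M + z)/(M - 10) = (M + z)/(-10 + M))
10*s(2, u(-1, 0)) = 10*((2 + (2 + 2*(-1)))/(-10 + 2)) = 10*((2 + (2 - 2))/(-8)) = 10*(-(2 + 0)/8) = 10*(-⅛*2) = 10*(-¼) = -5/2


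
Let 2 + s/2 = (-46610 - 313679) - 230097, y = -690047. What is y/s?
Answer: 690047/1180776 ≈ 0.58440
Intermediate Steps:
s = -1180776 (s = -4 + 2*((-46610 - 313679) - 230097) = -4 + 2*(-360289 - 230097) = -4 + 2*(-590386) = -4 - 1180772 = -1180776)
y/s = -690047/(-1180776) = -690047*(-1/1180776) = 690047/1180776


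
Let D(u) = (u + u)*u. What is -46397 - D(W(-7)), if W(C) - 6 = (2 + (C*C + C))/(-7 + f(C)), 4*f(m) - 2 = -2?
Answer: -2273461/49 ≈ -46397.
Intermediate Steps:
f(m) = 0 (f(m) = ½ + (¼)*(-2) = ½ - ½ = 0)
W(C) = 40/7 - C/7 - C²/7 (W(C) = 6 + (2 + (C*C + C))/(-7 + 0) = 6 + (2 + (C² + C))/(-7) = 6 + (2 + (C + C²))*(-⅐) = 6 + (2 + C + C²)*(-⅐) = 6 + (-2/7 - C/7 - C²/7) = 40/7 - C/7 - C²/7)
D(u) = 2*u² (D(u) = (2*u)*u = 2*u²)
-46397 - D(W(-7)) = -46397 - 2*(40/7 - ⅐*(-7) - ⅐*(-7)²)² = -46397 - 2*(40/7 + 1 - ⅐*49)² = -46397 - 2*(40/7 + 1 - 7)² = -46397 - 2*(-2/7)² = -46397 - 2*4/49 = -46397 - 1*8/49 = -46397 - 8/49 = -2273461/49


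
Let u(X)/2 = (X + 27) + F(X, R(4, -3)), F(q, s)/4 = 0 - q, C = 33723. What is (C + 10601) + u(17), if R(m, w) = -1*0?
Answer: 44276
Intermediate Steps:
R(m, w) = 0
F(q, s) = -4*q (F(q, s) = 4*(0 - q) = 4*(-q) = -4*q)
u(X) = 54 - 6*X (u(X) = 2*((X + 27) - 4*X) = 2*((27 + X) - 4*X) = 2*(27 - 3*X) = 54 - 6*X)
(C + 10601) + u(17) = (33723 + 10601) + (54 - 6*17) = 44324 + (54 - 102) = 44324 - 48 = 44276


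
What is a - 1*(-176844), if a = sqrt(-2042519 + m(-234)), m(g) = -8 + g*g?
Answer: 176844 + I*sqrt(1987771) ≈ 1.7684e+5 + 1409.9*I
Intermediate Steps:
m(g) = -8 + g**2
a = I*sqrt(1987771) (a = sqrt(-2042519 + (-8 + (-234)**2)) = sqrt(-2042519 + (-8 + 54756)) = sqrt(-2042519 + 54748) = sqrt(-1987771) = I*sqrt(1987771) ≈ 1409.9*I)
a - 1*(-176844) = I*sqrt(1987771) - 1*(-176844) = I*sqrt(1987771) + 176844 = 176844 + I*sqrt(1987771)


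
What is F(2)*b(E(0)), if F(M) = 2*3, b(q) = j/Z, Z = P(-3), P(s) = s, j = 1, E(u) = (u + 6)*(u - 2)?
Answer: -2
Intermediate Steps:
E(u) = (-2 + u)*(6 + u) (E(u) = (6 + u)*(-2 + u) = (-2 + u)*(6 + u))
Z = -3
b(q) = -⅓ (b(q) = 1/(-3) = 1*(-⅓) = -⅓)
F(M) = 6
F(2)*b(E(0)) = 6*(-⅓) = -2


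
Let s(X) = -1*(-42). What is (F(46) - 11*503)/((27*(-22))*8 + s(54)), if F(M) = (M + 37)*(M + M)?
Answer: -701/1570 ≈ -0.44650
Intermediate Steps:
s(X) = 42
F(M) = 2*M*(37 + M) (F(M) = (37 + M)*(2*M) = 2*M*(37 + M))
(F(46) - 11*503)/((27*(-22))*8 + s(54)) = (2*46*(37 + 46) - 11*503)/((27*(-22))*8 + 42) = (2*46*83 - 5533)/(-594*8 + 42) = (7636 - 5533)/(-4752 + 42) = 2103/(-4710) = 2103*(-1/4710) = -701/1570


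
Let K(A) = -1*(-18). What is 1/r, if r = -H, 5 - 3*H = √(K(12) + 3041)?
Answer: 15/3034 + 3*√3059/3034 ≈ 0.059632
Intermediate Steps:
K(A) = 18
H = 5/3 - √3059/3 (H = 5/3 - √(18 + 3041)/3 = 5/3 - √3059/3 ≈ -16.769)
r = -5/3 + √3059/3 (r = -(5/3 - √3059/3) = -5/3 + √3059/3 ≈ 16.769)
1/r = 1/(-5/3 + √3059/3)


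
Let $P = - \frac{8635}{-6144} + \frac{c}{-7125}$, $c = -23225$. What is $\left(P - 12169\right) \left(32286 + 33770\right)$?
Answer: $- \frac{19541784109257}{24320} \approx -8.0353 \cdot 10^{8}$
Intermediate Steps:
$P = \frac{907639}{194560}$ ($P = - \frac{8635}{-6144} - \frac{23225}{-7125} = \left(-8635\right) \left(- \frac{1}{6144}\right) - - \frac{929}{285} = \frac{8635}{6144} + \frac{929}{285} = \frac{907639}{194560} \approx 4.6651$)
$\left(P - 12169\right) \left(32286 + 33770\right) = \left(\frac{907639}{194560} - 12169\right) \left(32286 + 33770\right) = \left(- \frac{2366693001}{194560}\right) 66056 = - \frac{19541784109257}{24320}$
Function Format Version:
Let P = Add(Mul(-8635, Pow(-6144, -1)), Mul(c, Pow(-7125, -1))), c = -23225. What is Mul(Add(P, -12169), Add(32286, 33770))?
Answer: Rational(-19541784109257, 24320) ≈ -8.0353e+8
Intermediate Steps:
P = Rational(907639, 194560) (P = Add(Mul(-8635, Pow(-6144, -1)), Mul(-23225, Pow(-7125, -1))) = Add(Mul(-8635, Rational(-1, 6144)), Mul(-23225, Rational(-1, 7125))) = Add(Rational(8635, 6144), Rational(929, 285)) = Rational(907639, 194560) ≈ 4.6651)
Mul(Add(P, -12169), Add(32286, 33770)) = Mul(Add(Rational(907639, 194560), -12169), Add(32286, 33770)) = Mul(Rational(-2366693001, 194560), 66056) = Rational(-19541784109257, 24320)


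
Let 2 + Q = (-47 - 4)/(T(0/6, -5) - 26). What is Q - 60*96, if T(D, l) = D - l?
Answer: -40317/7 ≈ -5759.6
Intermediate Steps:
Q = 3/7 (Q = -2 + (-47 - 4)/((0/6 - 1*(-5)) - 26) = -2 - 51/((0*(⅙) + 5) - 26) = -2 - 51/((0 + 5) - 26) = -2 - 51/(5 - 26) = -2 - 51/(-21) = -2 - 51*(-1/21) = -2 + 17/7 = 3/7 ≈ 0.42857)
Q - 60*96 = 3/7 - 60*96 = 3/7 - 5760 = -40317/7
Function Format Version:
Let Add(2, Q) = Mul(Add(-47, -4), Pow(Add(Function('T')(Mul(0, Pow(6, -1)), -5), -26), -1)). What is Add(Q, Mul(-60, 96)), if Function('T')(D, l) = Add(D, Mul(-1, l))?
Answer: Rational(-40317, 7) ≈ -5759.6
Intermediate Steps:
Q = Rational(3, 7) (Q = Add(-2, Mul(Add(-47, -4), Pow(Add(Add(Mul(0, Pow(6, -1)), Mul(-1, -5)), -26), -1))) = Add(-2, Mul(-51, Pow(Add(Add(Mul(0, Rational(1, 6)), 5), -26), -1))) = Add(-2, Mul(-51, Pow(Add(Add(0, 5), -26), -1))) = Add(-2, Mul(-51, Pow(Add(5, -26), -1))) = Add(-2, Mul(-51, Pow(-21, -1))) = Add(-2, Mul(-51, Rational(-1, 21))) = Add(-2, Rational(17, 7)) = Rational(3, 7) ≈ 0.42857)
Add(Q, Mul(-60, 96)) = Add(Rational(3, 7), Mul(-60, 96)) = Add(Rational(3, 7), -5760) = Rational(-40317, 7)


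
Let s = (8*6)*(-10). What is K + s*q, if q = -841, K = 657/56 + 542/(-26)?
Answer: 293872405/728 ≈ 4.0367e+5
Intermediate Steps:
K = -6635/728 (K = 657*(1/56) + 542*(-1/26) = 657/56 - 271/13 = -6635/728 ≈ -9.1140)
s = -480 (s = 48*(-10) = -480)
K + s*q = -6635/728 - 480*(-841) = -6635/728 + 403680 = 293872405/728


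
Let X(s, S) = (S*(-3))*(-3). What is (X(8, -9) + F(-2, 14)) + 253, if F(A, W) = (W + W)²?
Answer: 956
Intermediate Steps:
X(s, S) = 9*S (X(s, S) = -3*S*(-3) = 9*S)
F(A, W) = 4*W² (F(A, W) = (2*W)² = 4*W²)
(X(8, -9) + F(-2, 14)) + 253 = (9*(-9) + 4*14²) + 253 = (-81 + 4*196) + 253 = (-81 + 784) + 253 = 703 + 253 = 956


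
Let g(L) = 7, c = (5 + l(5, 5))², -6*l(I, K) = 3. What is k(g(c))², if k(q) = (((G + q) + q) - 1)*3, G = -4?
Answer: 729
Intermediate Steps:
l(I, K) = -½ (l(I, K) = -⅙*3 = -½)
c = 81/4 (c = (5 - ½)² = (9/2)² = 81/4 ≈ 20.250)
k(q) = -15 + 6*q (k(q) = (((-4 + q) + q) - 1)*3 = ((-4 + 2*q) - 1)*3 = (-5 + 2*q)*3 = -15 + 6*q)
k(g(c))² = (-15 + 6*7)² = (-15 + 42)² = 27² = 729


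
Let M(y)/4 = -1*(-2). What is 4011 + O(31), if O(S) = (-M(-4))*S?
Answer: 3763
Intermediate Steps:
M(y) = 8 (M(y) = 4*(-1*(-2)) = 4*2 = 8)
O(S) = -8*S (O(S) = (-1*8)*S = -8*S)
4011 + O(31) = 4011 - 8*31 = 4011 - 248 = 3763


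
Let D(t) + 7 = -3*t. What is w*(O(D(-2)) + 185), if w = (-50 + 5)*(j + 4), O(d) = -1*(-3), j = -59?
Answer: 465300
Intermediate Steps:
D(t) = -7 - 3*t
O(d) = 3
w = 2475 (w = (-50 + 5)*(-59 + 4) = -45*(-55) = 2475)
w*(O(D(-2)) + 185) = 2475*(3 + 185) = 2475*188 = 465300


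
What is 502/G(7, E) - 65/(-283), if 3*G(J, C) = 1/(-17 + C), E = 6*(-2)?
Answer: -12359677/283 ≈ -43674.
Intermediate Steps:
E = -12
G(J, C) = 1/(3*(-17 + C))
502/G(7, E) - 65/(-283) = 502/((1/(3*(-17 - 12)))) - 65/(-283) = 502/(((⅓)/(-29))) - 65*(-1/283) = 502/(((⅓)*(-1/29))) + 65/283 = 502/(-1/87) + 65/283 = 502*(-87) + 65/283 = -43674 + 65/283 = -12359677/283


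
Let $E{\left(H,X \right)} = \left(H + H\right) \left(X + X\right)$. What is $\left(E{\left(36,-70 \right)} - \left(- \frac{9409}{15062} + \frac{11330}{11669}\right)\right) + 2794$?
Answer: $- \frac{1280637129547}{175758478} \approx -7286.3$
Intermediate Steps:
$E{\left(H,X \right)} = 4 H X$ ($E{\left(H,X \right)} = 2 H 2 X = 4 H X$)
$\left(E{\left(36,-70 \right)} - \left(- \frac{9409}{15062} + \frac{11330}{11669}\right)\right) + 2794 = \left(4 \cdot 36 \left(-70\right) - \left(- \frac{9409}{15062} + \frac{11330}{11669}\right)\right) + 2794 = \left(-10080 - \frac{60858839}{175758478}\right) + 2794 = - \frac{1771706317079}{175758478} + 2794 = - \frac{1280637129547}{175758478}$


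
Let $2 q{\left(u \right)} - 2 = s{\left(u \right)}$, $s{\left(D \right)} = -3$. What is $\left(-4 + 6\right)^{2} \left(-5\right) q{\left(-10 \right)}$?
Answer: $10$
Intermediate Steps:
$q{\left(u \right)} = - \frac{1}{2}$ ($q{\left(u \right)} = 1 + \frac{1}{2} \left(-3\right) = 1 - \frac{3}{2} = - \frac{1}{2}$)
$\left(-4 + 6\right)^{2} \left(-5\right) q{\left(-10 \right)} = \left(-4 + 6\right)^{2} \left(-5\right) \left(- \frac{1}{2}\right) = 2^{2} \left(-5\right) \left(- \frac{1}{2}\right) = 4 \left(-5\right) \left(- \frac{1}{2}\right) = \left(-20\right) \left(- \frac{1}{2}\right) = 10$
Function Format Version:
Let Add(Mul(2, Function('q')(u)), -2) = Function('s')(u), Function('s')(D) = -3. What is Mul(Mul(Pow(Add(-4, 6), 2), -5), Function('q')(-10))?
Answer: 10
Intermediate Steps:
Function('q')(u) = Rational(-1, 2) (Function('q')(u) = Add(1, Mul(Rational(1, 2), -3)) = Add(1, Rational(-3, 2)) = Rational(-1, 2))
Mul(Mul(Pow(Add(-4, 6), 2), -5), Function('q')(-10)) = Mul(Mul(Pow(Add(-4, 6), 2), -5), Rational(-1, 2)) = Mul(Mul(Pow(2, 2), -5), Rational(-1, 2)) = Mul(Mul(4, -5), Rational(-1, 2)) = Mul(-20, Rational(-1, 2)) = 10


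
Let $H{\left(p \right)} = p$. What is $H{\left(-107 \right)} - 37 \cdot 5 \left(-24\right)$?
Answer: $4333$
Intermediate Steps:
$H{\left(-107 \right)} - 37 \cdot 5 \left(-24\right) = -107 - 37 \cdot 5 \left(-24\right) = -107 - 185 \left(-24\right) = -107 - -4440 = -107 + 4440 = 4333$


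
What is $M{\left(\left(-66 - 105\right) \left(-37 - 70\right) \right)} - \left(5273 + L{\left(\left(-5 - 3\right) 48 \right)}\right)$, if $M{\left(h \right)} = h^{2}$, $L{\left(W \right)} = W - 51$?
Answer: $334775371$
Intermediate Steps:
$L{\left(W \right)} = -51 + W$ ($L{\left(W \right)} = W - 51 = -51 + W$)
$M{\left(\left(-66 - 105\right) \left(-37 - 70\right) \right)} - \left(5273 + L{\left(\left(-5 - 3\right) 48 \right)}\right) = \left(\left(-66 - 105\right) \left(-37 - 70\right)\right)^{2} - \left(5222 + \left(-5 - 3\right) 48\right) = \left(\left(-171\right) \left(-107\right)\right)^{2} - \left(5222 + \left(-5 - 3\right) 48\right) = 18297^{2} - \left(5222 - 384\right) = 334780209 - 4838 = 334775371$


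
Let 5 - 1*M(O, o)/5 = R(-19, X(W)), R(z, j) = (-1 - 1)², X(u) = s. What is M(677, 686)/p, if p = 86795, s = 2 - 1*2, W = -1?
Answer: 1/17359 ≈ 5.7607e-5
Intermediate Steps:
s = 0 (s = 2 - 2 = 0)
X(u) = 0
R(z, j) = 4 (R(z, j) = (-2)² = 4)
M(O, o) = 5 (M(O, o) = 25 - 5*4 = 25 - 20 = 5)
M(677, 686)/p = 5/86795 = 5*(1/86795) = 1/17359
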